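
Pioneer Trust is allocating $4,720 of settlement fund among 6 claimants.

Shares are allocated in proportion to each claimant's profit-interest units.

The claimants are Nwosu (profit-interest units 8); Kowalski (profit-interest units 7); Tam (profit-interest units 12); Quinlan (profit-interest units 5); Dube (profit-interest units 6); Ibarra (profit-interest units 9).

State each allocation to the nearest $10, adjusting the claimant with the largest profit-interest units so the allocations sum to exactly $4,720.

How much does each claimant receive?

Nwosu: $800 · Kowalski: $700 · Tam: $1,220 · Quinlan: $500 · Dube: $600 · Ibarra: $900

Profit-interest units total: 47.
Unrounded shares: Nwosu 8/47 × $4,720 = 803.40; Kowalski 7/47 × $4,720 = 702.98; Tam 12/47 × $4,720 = 1,205.11; Quinlan 5/47 × $4,720 = 502.13; Dube 6/47 × $4,720 = 602.55; Ibarra 9/47 × $4,720 = 903.83.
Rounded to nearest $10: Nwosu $800; Kowalski $700; Tam $1,210; Quinlan $500; Dube $600; Ibarra $900. Sum = $4,710.
Difference $4,720 − $4,710 = +$10 applied to largest profit-interest units (Tam): Tam becomes $1,220.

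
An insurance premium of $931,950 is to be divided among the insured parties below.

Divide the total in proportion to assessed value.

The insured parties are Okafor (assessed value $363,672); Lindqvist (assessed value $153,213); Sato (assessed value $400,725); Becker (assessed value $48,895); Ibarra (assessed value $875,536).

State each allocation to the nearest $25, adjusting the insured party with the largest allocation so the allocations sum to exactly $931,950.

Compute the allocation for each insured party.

Sum of assessed value: 1,842,041.
Proportional shares: Okafor 363,672/1,842,041 × $931,950 = 183,993.80; Lindqvist 153,213/1,842,041 × $931,950 = 77,515.57; Sato 400,725/1,842,041 × $931,950 = 202,740.15; Becker 48,895/1,842,041 × $931,950 = 24,737.61; Ibarra 875,536/1,842,041 × $931,950 = 442,962.87.
After rounding ($25): Okafor $184,000; Lindqvist $77,525; Sato $202,750; Becker $24,750; Ibarra $442,975. Sum = $932,000.
Difference $931,950 − $932,000 = −$50 applied to largest allocation (Ibarra): Ibarra becomes $442,925.

Okafor: $184,000 · Lindqvist: $77,525 · Sato: $202,750 · Becker: $24,750 · Ibarra: $442,925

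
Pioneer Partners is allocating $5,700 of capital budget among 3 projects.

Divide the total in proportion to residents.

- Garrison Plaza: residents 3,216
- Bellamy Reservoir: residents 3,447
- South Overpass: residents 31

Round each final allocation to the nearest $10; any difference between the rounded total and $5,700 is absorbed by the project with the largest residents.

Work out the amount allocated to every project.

Garrison Plaza: $2,740 · Bellamy Reservoir: $2,930 · South Overpass: $30

Sum of residents: 3,216 + 3,447 + 31 = 6,694.
Proportional shares: Garrison Plaza 2,738.45; Bellamy Reservoir 2,935.15; South Overpass 26.40.
At nearest $10: Garrison Plaza $2,740; Bellamy Reservoir $2,940; South Overpass $30. Sum = $5,710.
Difference $5,700 − $5,710 = −$10 applied to largest residents (Bellamy Reservoir): Bellamy Reservoir becomes $2,930.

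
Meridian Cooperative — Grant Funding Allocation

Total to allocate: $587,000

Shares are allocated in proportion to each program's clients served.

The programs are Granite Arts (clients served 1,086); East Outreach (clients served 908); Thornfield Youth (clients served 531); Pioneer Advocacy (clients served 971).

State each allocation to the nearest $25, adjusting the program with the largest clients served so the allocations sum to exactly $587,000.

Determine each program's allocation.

Sum of clients served: 3,496.
Unrounded shares: Granite Arts 1,086/3,496 × $587,000 = 182,346.11; East Outreach 908/3,496 × $587,000 = 152,458.81; Thornfield Youth 531/3,496 × $587,000 = 89,158.18; Pioneer Advocacy 971/3,496 × $587,000 = 163,036.90.
After rounding ($25): Granite Arts $182,350; East Outreach $152,450; Thornfield Youth $89,150; Pioneer Advocacy $163,025. Sum = $586,975.
Difference $587,000 − $586,975 = +$25 applied to largest clients served (Granite Arts): Granite Arts becomes $182,375.

Granite Arts: $182,375; East Outreach: $152,450; Thornfield Youth: $89,150; Pioneer Advocacy: $163,025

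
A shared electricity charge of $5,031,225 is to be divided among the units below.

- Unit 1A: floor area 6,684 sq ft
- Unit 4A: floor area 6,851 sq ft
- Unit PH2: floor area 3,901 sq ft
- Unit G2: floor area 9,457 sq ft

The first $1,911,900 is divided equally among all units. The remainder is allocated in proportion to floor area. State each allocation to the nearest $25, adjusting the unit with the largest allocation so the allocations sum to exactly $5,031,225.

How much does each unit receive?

First tranche $1,911,900 split equally: $477,975 each.
Remainder $3,119,325 by floor area (total 26,893): Unit 1A 775,278.63 → $775,275; Unit 4A 794,649.00 → $794,650; Unit PH2 452,477.85 → $452,475; Unit G2 1,096,919.52 → $1,096,925.
Totals: Unit 1A $477,975 + $775,275 = $1,253,250; Unit 4A $477,975 + $794,650 = $1,272,625; Unit PH2 $477,975 + $452,475 = $930,450; Unit G2 $477,975 + $1,096,925 = $1,574,900.

Unit 1A: $1,253,250 · Unit 4A: $1,272,625 · Unit PH2: $930,450 · Unit G2: $1,574,900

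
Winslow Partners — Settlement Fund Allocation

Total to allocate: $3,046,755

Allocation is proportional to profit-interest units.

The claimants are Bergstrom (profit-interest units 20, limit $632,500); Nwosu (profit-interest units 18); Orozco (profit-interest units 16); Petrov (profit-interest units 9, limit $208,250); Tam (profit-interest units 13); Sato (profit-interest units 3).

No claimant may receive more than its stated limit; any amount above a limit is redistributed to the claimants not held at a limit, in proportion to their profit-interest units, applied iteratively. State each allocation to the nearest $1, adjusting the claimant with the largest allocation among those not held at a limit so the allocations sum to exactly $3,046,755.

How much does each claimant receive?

Bergstrom: $632,500 | Nwosu: $794,162 | Orozco: $705,922 | Petrov: $208,250 | Tam: $573,561 | Sato: $132,360

Sum of profit-interest units: 79.
Pro-rata shares before constraints: Bergstrom 771,330.38; Nwosu 694,197.34; Orozco 617,064.30; Petrov 347,098.67; Tam 501,364.75; Sato 115,699.56.
Held at cap: Bergstrom ($632,500), Petrov ($208,250); remaining pool $2,206,005 reallocated over remaining profit-interest units 50.
Remaining shares: Nwosu 794,161.80 → $794,162; Orozco 705,921.60 → $705,922; Tam 573,561.30 → $573,561; Sato 132,360.30 → $132,360.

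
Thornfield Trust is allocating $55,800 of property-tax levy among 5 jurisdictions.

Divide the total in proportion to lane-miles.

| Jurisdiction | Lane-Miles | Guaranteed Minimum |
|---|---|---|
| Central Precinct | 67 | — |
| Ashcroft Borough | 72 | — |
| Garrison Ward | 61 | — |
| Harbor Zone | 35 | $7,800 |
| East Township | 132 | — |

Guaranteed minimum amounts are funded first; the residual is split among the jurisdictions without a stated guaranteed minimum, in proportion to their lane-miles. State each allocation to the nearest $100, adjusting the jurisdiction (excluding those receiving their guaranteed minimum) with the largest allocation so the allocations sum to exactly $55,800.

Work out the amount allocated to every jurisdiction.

Minimums first: Harbor Zone $7,800. Balance $48,000.
Balance split over remaining lane-miles 332: Central Precinct 9,686.75 → $9,700; Ashcroft Borough 10,409.64 → $10,400; Garrison Ward 8,819.28 → $8,800; East Township 19,084.34 → $19,100.

Central Precinct: $9,700 | Ashcroft Borough: $10,400 | Garrison Ward: $8,800 | Harbor Zone: $7,800 | East Township: $19,100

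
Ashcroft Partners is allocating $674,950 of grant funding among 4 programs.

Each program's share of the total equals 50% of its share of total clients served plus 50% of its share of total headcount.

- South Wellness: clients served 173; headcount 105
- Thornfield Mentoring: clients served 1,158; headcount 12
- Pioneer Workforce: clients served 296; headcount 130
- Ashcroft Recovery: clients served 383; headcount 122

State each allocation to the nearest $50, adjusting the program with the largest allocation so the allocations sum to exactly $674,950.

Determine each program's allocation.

Clients served total 2,010; headcount total 369.
Combined weights (50% clients served + 50% headcount): South Wellness 0.1853; Thornfield Mentoring 0.3043; Pioneer Workforce 0.2498; Ashcroft Recovery 0.2606.
Pro-rata amounts: South Wellness 125,075.83; Thornfield Mentoring 205,400.69; Pioneer Workforce 168,591.44; Ashcroft Recovery 175,882.04.
After rounding ($50): South Wellness $125,100; Thornfield Mentoring $205,400; Pioneer Workforce $168,600; Ashcroft Recovery $175,900. Sum = $675,000.
Difference $674,950 − $675,000 = −$50 applied to largest allocation (Thornfield Mentoring): Thornfield Mentoring becomes $205,350.

South Wellness: $125,100 | Thornfield Mentoring: $205,350 | Pioneer Workforce: $168,600 | Ashcroft Recovery: $175,900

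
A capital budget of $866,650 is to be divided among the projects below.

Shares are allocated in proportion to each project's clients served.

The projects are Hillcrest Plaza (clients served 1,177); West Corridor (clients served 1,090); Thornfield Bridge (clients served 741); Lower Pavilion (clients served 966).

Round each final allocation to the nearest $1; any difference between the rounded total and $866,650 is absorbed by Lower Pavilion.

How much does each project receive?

Hillcrest Plaza: $256,680 | West Corridor: $237,707 | Thornfield Bridge: $161,597 | Lower Pavilion: $210,666

Total clients served = 3,974.
Pro-rata amounts: Hillcrest Plaza 1,177/3,974 × $866,650 = 256,680.18; West Corridor 1,090/3,974 × $866,650 = 237,707.22; Thornfield Bridge 741/3,974 × $866,650 = 161,597.29; Lower Pavilion 966/3,974 × $866,650 = 210,665.30.
After rounding ($1): Hillcrest Plaza $256,680; West Corridor $237,707; Thornfield Bridge $161,597; Lower Pavilion $210,665. Sum = $866,649.
Difference $866,650 − $866,649 = +$1 applied to Lower Pavilion: Lower Pavilion becomes $210,666.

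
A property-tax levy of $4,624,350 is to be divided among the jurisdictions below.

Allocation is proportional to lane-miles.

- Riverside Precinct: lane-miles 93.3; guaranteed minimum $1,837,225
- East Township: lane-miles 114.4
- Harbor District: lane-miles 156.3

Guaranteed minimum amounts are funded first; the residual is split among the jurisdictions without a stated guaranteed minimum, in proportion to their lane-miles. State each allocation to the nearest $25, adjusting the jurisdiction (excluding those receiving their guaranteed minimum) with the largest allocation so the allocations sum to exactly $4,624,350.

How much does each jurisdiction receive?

Fund the minimums — Riverside Precinct $1,837,225. Balance $2,787,125.
Balance split over remaining lane-miles 270.7: East Township 1,177,861.47 → $1,177,850; Harbor District 1,609,263.53 → $1,609,275.

Riverside Precinct: $1,837,225; East Township: $1,177,850; Harbor District: $1,609,275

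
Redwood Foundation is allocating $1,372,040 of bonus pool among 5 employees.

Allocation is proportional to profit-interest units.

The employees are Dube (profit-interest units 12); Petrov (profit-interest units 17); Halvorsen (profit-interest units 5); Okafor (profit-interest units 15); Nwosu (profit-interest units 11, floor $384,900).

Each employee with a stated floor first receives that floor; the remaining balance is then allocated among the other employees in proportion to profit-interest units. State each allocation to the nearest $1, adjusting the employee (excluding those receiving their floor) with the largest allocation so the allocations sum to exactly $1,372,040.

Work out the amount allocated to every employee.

Guaranteed amounts: Nwosu $384,900. Remaining pool $987,140.
Remaining pool split over remaining profit-interest units 49: Dube 241,748.57 → $241,749; Petrov 342,477.14 → $342,477; Halvorsen 100,728.57 → $100,729; Okafor 302,185.71 → $302,186.
Rounding difference −$1 applied to Petrov → $342,476.

Dube: $241,749 · Petrov: $342,476 · Halvorsen: $100,729 · Okafor: $302,186 · Nwosu: $384,900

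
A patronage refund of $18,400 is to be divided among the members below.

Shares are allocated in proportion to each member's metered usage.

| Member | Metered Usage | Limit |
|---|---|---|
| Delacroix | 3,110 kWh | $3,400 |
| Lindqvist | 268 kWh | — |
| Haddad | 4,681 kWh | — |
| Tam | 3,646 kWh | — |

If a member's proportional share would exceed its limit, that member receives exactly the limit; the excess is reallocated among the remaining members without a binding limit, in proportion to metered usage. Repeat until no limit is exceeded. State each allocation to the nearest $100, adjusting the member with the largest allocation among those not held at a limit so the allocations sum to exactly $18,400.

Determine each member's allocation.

Metered usage total: 11,705.
Pro-rata shares before constraints: Delacroix 4,888.85; Lindqvist 421.29; Haddad 7,358.43; Tam 5,731.43.
Held at cap: Delacroix ($3,400); remaining pool $15,000 reallocated over remaining metered usage 8,595.
Shares after redistribution: Lindqvist 467.71 → $500; Haddad 8,169.28 → $8,200; Tam 6,363.00 → $6,400.
Rounding difference −$100 applied to Haddad → $8,100.

Delacroix: $3,400; Lindqvist: $500; Haddad: $8,100; Tam: $6,400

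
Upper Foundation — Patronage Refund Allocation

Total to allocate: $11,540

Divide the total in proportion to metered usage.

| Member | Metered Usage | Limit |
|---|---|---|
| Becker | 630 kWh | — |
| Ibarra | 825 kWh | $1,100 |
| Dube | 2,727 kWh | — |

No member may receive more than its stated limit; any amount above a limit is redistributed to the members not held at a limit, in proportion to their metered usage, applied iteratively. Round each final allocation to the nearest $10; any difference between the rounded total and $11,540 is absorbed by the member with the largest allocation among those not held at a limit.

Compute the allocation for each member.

Combined metered usage = 4,182.
Pro-rata shares before constraints: Becker 1,738.45; Ibarra 2,276.54; Dube 7,525.01.
Capped: Ibarra ($1,100); remaining pool $10,440 reallocated over remaining metered usage 3,357.
Redistributed shares: Becker 1,959.25 → $1,960; Dube 8,480.75 → $8,480.

Becker: $1,960 · Ibarra: $1,100 · Dube: $8,480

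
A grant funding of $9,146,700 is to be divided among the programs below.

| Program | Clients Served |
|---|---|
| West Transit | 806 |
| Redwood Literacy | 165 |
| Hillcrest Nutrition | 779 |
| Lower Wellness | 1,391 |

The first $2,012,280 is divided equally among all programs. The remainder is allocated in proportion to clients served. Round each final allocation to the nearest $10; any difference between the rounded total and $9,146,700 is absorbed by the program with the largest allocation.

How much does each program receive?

West Transit: $2,333,810; Redwood Literacy: $877,850; Hillcrest Nutrition: $2,272,480; Lower Wellness: $3,662,560

Equal tier: $2,012,280 ÷ 4 = $503,070 apiece.
Remainder $7,134,420 by clients served (total 3,141): West Transit 1,830,736.24 → $1,830,740; Redwood Literacy 374,778.51 → $374,780; Hillcrest Nutrition 1,769,408.84 → $1,769,410; Lower Wellness 3,159,496.41 → $3,159,500.
Rounding difference −$10 on remainder applied to Lower Wellness.
Totals: West Transit $503,070 + $1,830,740 = $2,333,810; Redwood Literacy $503,070 + $374,780 = $877,850; Hillcrest Nutrition $503,070 + $1,769,410 = $2,272,480; Lower Wellness $503,070 + $3,159,490 = $3,662,560.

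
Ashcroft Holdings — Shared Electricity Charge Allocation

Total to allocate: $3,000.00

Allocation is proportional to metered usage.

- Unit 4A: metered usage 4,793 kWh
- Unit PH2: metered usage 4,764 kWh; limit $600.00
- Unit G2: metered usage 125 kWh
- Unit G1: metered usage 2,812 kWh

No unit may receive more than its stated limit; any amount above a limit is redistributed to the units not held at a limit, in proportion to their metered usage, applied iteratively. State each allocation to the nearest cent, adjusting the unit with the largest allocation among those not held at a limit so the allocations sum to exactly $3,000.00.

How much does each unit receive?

Unit 4A: $1,488.12 | Unit PH2: $600.00 | Unit G2: $38.81 | Unit G1: $873.07

Total metered usage = 12,494.
Unconstrained shares: Unit 4A 1,150.8724; Unit PH2 1,143.9091; Unit G2 30.0144; Unit G1 675.2041.
Held at cap: Unit PH2 ($600.00); residual $2,400.00 reallocated over remaining metered usage 7,730.
Redistributed shares: Unit 4A 1,488.1242 → $1,488.12; Unit G2 38.8098 → $38.81; Unit G1 873.0660 → $873.07.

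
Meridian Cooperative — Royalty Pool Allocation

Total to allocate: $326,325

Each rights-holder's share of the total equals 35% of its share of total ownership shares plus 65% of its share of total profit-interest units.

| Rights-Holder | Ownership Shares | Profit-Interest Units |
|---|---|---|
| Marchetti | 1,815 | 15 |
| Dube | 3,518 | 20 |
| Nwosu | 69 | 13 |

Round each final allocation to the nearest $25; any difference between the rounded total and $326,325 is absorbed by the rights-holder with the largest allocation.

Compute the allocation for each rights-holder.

Totals — ownership shares 5,402, profit-interest units 48.
Combined weights (35% ownership shares + 65% profit-interest units): Marchetti 0.3207; Dube 0.4988; Nwosu 0.1805.
Unrounded shares: Marchetti 104,659.06; Dube 162,760.28; Nwosu 58,905.65.
Rounded to nearest $25: Marchetti $104,650; Dube $162,750; Nwosu $58,900. Sum = $326,300.
Difference $326,325 − $326,300 = +$25 applied to largest allocation (Dube): Dube becomes $162,775.

Marchetti: $104,650 · Dube: $162,775 · Nwosu: $58,900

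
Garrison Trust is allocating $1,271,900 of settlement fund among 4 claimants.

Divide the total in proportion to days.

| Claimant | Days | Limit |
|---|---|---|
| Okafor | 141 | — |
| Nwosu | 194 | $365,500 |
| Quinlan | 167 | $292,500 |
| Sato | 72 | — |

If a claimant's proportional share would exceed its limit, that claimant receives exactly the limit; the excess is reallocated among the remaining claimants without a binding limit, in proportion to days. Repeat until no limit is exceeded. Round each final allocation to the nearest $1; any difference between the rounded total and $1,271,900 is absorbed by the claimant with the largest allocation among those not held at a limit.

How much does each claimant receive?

Sum of days: 574.
Unconstrained shares: Okafor 312,435.37; Nwosu 429,875.61; Quinlan 370,047.56; Sato 159,541.46.
Cap binds for Nwosu ($365,500), Quinlan ($292,500); remaining pool $613,900 reallocated over remaining days 213.
Redistributed shares: Okafor 406,384.51 → $406,385; Sato 207,515.49 → $207,515.

Okafor: $406,385 · Nwosu: $365,500 · Quinlan: $292,500 · Sato: $207,515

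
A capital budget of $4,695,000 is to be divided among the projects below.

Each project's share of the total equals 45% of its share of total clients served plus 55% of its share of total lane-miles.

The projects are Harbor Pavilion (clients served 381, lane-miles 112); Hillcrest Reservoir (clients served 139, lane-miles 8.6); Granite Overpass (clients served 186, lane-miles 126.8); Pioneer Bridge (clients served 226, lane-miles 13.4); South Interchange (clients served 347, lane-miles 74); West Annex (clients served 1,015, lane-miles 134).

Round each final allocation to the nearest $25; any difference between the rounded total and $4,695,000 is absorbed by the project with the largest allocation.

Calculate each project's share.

Harbor Pavilion: $967,825; Hillcrest Reservoir: $175,400; Granite Overpass: $869,750; Pioneer Bridge: $281,950; South Interchange: $727,200; West Annex: $1,672,875

Clients served total 2,294; lane-miles total 468.8.
Blended shares (45% clients served + 55% lane-miles): Harbor Pavilion 0.2061; Hillcrest Reservoir 0.0374; Granite Overpass 0.1852; Pioneer Bridge 0.0601; South Interchange 0.1549; West Annex 0.3563.
Raw shares: Harbor Pavilion 967,816.81; Hillcrest Reservoir 175,388.17; Granite Overpass 869,745.39; Pioneer Bridge 281,953.68; South Interchange 727,191.09; West Annex 1,672,904.85.
After rounding ($25): Harbor Pavilion $967,825; Hillcrest Reservoir $175,400; Granite Overpass $869,750; Pioneer Bridge $281,950; South Interchange $727,200; West Annex $1,672,900. Sum = $4,695,025.
Difference $4,695,000 − $4,695,025 = −$25 applied to largest allocation (West Annex): West Annex becomes $1,672,875.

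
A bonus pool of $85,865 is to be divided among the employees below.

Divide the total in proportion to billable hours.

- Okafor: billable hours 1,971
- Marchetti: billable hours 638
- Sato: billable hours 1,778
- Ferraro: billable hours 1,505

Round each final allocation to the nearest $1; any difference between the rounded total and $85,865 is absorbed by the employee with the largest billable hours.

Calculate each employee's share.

Combined billable hours = 5,892.
Pro-rata amounts: Okafor 1,971/5,892 × $85,865 = 28,723.68; Marchetti 638/5,892 × $85,865 = 9,297.67; Sato 1,778/5,892 × $85,865 = 25,911.06; Ferraro 1,505/5,892 × $85,865 = 21,932.59.
After rounding ($1): Okafor $28,724; Marchetti $9,298; Sato $25,911; Ferraro $21,933. Sum = $85,866.
Difference $85,865 − $85,866 = −$1 applied to largest billable hours (Okafor): Okafor becomes $28,723.

Okafor: $28,723 · Marchetti: $9,298 · Sato: $25,911 · Ferraro: $21,933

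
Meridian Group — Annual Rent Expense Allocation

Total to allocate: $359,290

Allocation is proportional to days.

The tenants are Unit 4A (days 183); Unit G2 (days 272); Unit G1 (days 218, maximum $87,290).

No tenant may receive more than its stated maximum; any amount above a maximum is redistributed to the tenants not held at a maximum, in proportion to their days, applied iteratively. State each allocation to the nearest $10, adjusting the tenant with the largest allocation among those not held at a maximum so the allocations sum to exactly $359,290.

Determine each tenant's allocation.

Combined days = 673.
Pro-rata shares before constraints: Unit 4A 97,696.98; Unit G2 145,210.82; Unit G1 116,382.20.
Cap binds for Unit G1 ($87,290); balance $272,000 reallocated over remaining days 455.
Remaining shares: Unit 4A 109,397.80 → $109,400; Unit G2 162,602.20 → $162,600.

Unit 4A: $109,400 | Unit G2: $162,600 | Unit G1: $87,290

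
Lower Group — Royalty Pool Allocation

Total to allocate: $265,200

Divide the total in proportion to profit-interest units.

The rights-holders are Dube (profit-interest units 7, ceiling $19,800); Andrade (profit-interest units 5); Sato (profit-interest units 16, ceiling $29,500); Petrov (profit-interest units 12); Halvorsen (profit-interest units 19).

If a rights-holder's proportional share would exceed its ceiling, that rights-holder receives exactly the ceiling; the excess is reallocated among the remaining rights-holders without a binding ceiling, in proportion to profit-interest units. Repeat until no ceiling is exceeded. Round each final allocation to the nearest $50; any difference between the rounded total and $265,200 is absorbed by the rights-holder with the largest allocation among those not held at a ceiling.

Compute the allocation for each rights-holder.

Total profit-interest units = 59.
Unconstrained shares: Dube 31,464.41; Andrade 22,474.58; Sato 71,918.64; Petrov 53,938.98; Halvorsen 85,403.39.
Held at cap: Dube ($19,800), Sato ($29,500); remaining pool $215,900 reallocated over remaining profit-interest units 36.
Remaining shares: Andrade 29,986.11 → $30,000; Petrov 71,966.67 → $71,950; Halvorsen 113,947.22 → $113,950.

Dube: $19,800 | Andrade: $30,000 | Sato: $29,500 | Petrov: $71,950 | Halvorsen: $113,950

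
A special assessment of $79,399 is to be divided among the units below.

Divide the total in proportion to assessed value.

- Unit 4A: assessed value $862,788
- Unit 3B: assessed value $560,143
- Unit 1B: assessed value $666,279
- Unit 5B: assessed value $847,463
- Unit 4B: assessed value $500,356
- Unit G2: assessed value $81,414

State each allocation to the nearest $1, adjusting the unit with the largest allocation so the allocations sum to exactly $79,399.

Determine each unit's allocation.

Unit 4A: $19,471; Unit 3B: $12,640; Unit 1B: $15,036; Unit 5B: $19,124; Unit 4B: $11,291; Unit G2: $1,837

Combined assessed value = 3,518,443.
Unrounded shares: Unit 4A 862,788/3,518,443 × $79,399 = 19,470.12; Unit 3B 560,143/3,518,443 × $79,399 = 12,640.48; Unit 1B 666,279/3,518,443 × $79,399 = 15,035.60; Unit 5B 847,463/3,518,443 × $79,399 = 19,124.29; Unit 4B 500,356/3,518,443 × $79,399 = 11,291.29; Unit G2 81,414/3,518,443 × $79,399 = 1,837.23.
Rounded to nearest $1: Unit 4A $19,470; Unit 3B $12,640; Unit 1B $15,036; Unit 5B $19,124; Unit 4B $11,291; Unit G2 $1,837. Sum = $79,398.
Difference $79,399 − $79,398 = +$1 applied to largest allocation (Unit 4A): Unit 4A becomes $19,471.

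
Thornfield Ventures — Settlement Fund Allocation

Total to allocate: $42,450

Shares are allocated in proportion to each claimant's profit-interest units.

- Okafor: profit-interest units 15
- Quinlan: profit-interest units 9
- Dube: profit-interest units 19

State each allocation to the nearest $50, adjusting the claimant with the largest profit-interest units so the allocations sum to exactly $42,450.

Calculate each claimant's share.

Sum of profit-interest units: 15 + 9 + 19 = 43.
Proportional shares: Okafor 14,808.14; Quinlan 8,884.88; Dube 18,756.98.
Rounded to nearest $50: Okafor $14,800; Quinlan $8,900; Dube $18,750. Sum = $42,450.
Rounded total matches; no reconciliation needed.

Okafor: $14,800; Quinlan: $8,900; Dube: $18,750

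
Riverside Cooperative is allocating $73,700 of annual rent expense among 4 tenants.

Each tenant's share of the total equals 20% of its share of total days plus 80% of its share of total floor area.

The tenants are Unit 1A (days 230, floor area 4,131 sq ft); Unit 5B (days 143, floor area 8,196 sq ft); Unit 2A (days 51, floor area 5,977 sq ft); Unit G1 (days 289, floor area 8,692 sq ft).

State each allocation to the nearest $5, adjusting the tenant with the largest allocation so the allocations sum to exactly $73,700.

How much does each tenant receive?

Unit 1A: $13,775; Unit 5B: $20,855; Unit 2A: $14,110; Unit G1: $24,960

Totals — days 713, floor area 26,996.
Composite weights (20% days + 80% floor area): Unit 1A 0.1869; Unit 5B 0.2830; Unit 2A 0.1914; Unit G1 0.3386.
Unrounded shares: Unit 1A 13,777.06; Unit 5B 20,856.56; Unit 2A 14,108.26; Unit G1 24,958.12.
Rounded to nearest $5: Unit 1A $13,775; Unit 5B $20,855; Unit 2A $14,110; Unit G1 $24,960. Sum = $73,700.
Rounded total matches; no reconciliation needed.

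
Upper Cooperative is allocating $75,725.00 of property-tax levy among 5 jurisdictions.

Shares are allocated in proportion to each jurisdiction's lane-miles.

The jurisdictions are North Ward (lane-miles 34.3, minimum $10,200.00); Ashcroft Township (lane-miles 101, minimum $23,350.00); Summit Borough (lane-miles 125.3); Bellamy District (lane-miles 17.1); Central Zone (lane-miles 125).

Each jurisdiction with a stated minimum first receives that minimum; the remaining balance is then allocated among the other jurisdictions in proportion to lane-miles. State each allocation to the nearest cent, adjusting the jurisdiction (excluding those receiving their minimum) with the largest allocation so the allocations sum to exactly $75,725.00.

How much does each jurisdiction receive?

Fund the minimums — North Ward $10,200.00; Ashcroft Township $23,350.00. Residual $42,175.00.
Residual split over remaining lane-miles 267.4: Summit Borough 19,762.6309 → $19,762.63; Bellamy District 2,697.05497 → $2,697.05; Central Zone 19,715.3141 → $19,715.31.
Rounding difference +$0.01 applied to Summit Borough → $19,762.64.

North Ward: $10,200.00 | Ashcroft Township: $23,350.00 | Summit Borough: $19,762.64 | Bellamy District: $2,697.05 | Central Zone: $19,715.31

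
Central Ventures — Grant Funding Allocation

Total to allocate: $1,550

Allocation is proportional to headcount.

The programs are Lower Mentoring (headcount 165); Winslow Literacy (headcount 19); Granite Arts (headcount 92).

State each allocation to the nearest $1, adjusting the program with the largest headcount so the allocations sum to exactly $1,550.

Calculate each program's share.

Lower Mentoring: $926 | Winslow Literacy: $107 | Granite Arts: $517

Headcount total: 276.
Proportional shares: Lower Mentoring 165/276 × $1,550 = 926.63; Winslow Literacy 19/276 × $1,550 = 106.70; Granite Arts 92/276 × $1,550 = 516.67.
At nearest $1: Lower Mentoring $927; Winslow Literacy $107; Granite Arts $517. Sum = $1,551.
Difference $1,550 − $1,551 = −$1 applied to largest headcount (Lower Mentoring): Lower Mentoring becomes $926.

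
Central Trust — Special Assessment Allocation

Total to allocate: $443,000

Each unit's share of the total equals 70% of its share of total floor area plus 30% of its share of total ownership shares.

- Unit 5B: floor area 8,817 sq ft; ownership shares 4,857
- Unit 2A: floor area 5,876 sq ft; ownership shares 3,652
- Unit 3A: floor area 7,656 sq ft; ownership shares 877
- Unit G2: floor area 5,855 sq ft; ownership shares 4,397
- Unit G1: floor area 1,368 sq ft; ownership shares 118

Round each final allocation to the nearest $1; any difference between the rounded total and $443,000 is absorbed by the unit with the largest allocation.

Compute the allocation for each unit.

Totals — floor area 29,572, ownership shares 13,901.
Composite weights (70% floor area + 30% ownership shares): Unit 5B 0.3135; Unit 2A 0.2179; Unit 3A 0.2002; Unit G2 0.2335; Unit G1 0.0349.
Pro-rata amounts: Unit 5B 138,892.62; Unit 2A 96,532.14; Unit 3A 88,667.42; Unit G2 103,434.47; Unit G1 15,473.35.
Rounded to nearest $1: Unit 5B $138,893; Unit 2A $96,532; Unit 3A $88,667; Unit G2 $103,434; Unit G1 $15,473. Sum = $442,999.
Difference $443,000 − $442,999 = +$1 applied to largest allocation (Unit 5B): Unit 5B becomes $138,894.

Unit 5B: $138,894 | Unit 2A: $96,532 | Unit 3A: $88,667 | Unit G2: $103,434 | Unit G1: $15,473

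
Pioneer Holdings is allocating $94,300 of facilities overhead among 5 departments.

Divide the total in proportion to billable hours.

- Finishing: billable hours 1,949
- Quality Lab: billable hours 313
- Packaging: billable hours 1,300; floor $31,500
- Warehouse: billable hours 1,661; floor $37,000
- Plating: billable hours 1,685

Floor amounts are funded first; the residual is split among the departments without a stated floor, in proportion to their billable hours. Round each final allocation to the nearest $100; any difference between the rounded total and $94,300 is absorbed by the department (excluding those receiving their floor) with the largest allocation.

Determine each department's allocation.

Finishing: $12,800 | Quality Lab: $2,000 | Packaging: $31,500 | Warehouse: $37,000 | Plating: $11,000

Guaranteed amounts: Packaging $31,500; Warehouse $37,000. Residual $25,800.
Residual split over remaining billable hours 3,947: Finishing 12,739.85 → $12,700; Quality Lab 2,045.96 → $2,000; Plating 11,014.19 → $11,000.
Rounding difference +$100 applied to Finishing → $12,800.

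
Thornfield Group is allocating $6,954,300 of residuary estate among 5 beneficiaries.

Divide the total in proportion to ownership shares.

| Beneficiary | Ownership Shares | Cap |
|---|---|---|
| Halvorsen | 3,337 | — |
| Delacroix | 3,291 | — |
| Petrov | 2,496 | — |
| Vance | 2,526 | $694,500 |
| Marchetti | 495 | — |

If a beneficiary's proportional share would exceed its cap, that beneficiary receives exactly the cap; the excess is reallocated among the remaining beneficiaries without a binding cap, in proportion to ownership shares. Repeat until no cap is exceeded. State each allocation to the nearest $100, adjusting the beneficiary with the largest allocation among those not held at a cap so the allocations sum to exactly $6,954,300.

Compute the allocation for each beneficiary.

Halvorsen: $2,171,700 | Delacroix: $2,141,700 | Petrov: $1,624,300 | Vance: $694,500 | Marchetti: $322,100

Sum of ownership shares: 12,145.
Unconstrained shares: Halvorsen 1,910,786.26; Delacroix 1,884,446.38; Petrov 1,429,224.60; Vance 1,446,402.78; Marchetti 283,439.98.
Held at cap: Vance ($694,500); balance $6,259,800 reallocated over remaining ownership shares 9,619.
Remaining shares: Halvorsen 2,171,634.54 → $2,171,600; Delacroix 2,141,698.91 → $2,141,700; Petrov 1,624,333.17 → $1,624,300; Marchetti 322,133.38 → $322,100.
Rounding difference +$100 applied to Halvorsen → $2,171,700.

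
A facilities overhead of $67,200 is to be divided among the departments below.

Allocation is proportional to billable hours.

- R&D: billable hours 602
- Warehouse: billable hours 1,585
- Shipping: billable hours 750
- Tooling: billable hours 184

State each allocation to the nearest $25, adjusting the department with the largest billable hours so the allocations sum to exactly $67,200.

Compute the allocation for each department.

R&D: $12,950 | Warehouse: $34,150 | Shipping: $16,150 | Tooling: $3,950

Total billable hours = 602 + 1,585 + 750 + 184 = 3,121.
Raw shares: R&D 12,962.00; Warehouse 34,127.52; Shipping 16,148.67; Tooling 3,961.81.
After rounding ($25): R&D $12,950; Warehouse $34,125; Shipping $16,150; Tooling $3,950. Sum = $67,175.
Difference $67,200 − $67,175 = +$25 applied to largest billable hours (Warehouse): Warehouse becomes $34,150.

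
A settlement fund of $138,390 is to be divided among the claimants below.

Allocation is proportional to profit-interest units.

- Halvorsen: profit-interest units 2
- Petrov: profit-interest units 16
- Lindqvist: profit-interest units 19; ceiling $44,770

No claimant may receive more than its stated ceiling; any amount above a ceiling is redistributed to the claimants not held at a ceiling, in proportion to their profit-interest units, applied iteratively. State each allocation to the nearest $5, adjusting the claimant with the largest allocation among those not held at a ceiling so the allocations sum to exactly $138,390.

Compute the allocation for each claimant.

Halvorsen: $10,400 · Petrov: $83,220 · Lindqvist: $44,770

Total profit-interest units = 37.
Proportional shares (ignoring caps): Halvorsen 7,480.54; Petrov 59,844.32; Lindqvist 71,065.14.
Held at cap: Lindqvist ($44,770); balance $93,620 reallocated over remaining profit-interest units 18.
Remaining shares: Halvorsen 10,402.22 → $10,400; Petrov 83,217.78 → $83,220.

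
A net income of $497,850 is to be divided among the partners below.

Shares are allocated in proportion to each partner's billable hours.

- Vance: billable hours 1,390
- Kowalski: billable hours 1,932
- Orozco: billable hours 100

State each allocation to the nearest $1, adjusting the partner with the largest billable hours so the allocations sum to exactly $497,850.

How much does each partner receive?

Vance: $202,224; Kowalski: $281,077; Orozco: $14,549

Total billable hours = 1,390 + 1,932 + 100 = 3,422.
Pro-rata amounts: Vance 202,224.28; Kowalski 281,077.21; Orozco 14,548.51.
Rounded to nearest $1: Vance $202,224; Kowalski $281,077; Orozco $14,549. Sum = $497,850.
Sum already equals the total — no adjustment.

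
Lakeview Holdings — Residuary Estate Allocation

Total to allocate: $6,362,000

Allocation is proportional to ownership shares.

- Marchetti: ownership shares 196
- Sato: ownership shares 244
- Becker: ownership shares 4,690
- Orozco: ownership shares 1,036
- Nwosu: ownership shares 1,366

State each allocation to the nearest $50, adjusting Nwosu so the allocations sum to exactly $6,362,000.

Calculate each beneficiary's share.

Marchetti: $165,550; Sato: $206,100; Becker: $3,961,450; Orozco: $875,050; Nwosu: $1,153,850

Sum of ownership shares: 7,532.
Unrounded shares: Marchetti 196/7,532 × $6,362,000 = 165,553.90; Sato 244/7,532 × $6,362,000 = 206,097.72; Becker 4,690/7,532 × $6,362,000 = 3,961,468.40; Orozco 1,036/7,532 × $6,362,000 = 875,070.63; Nwosu 1,366/7,532 × $6,362,000 = 1,153,809.35.
At nearest $50: Marchetti $165,550; Sato $206,100; Becker $3,961,450; Orozco $875,050; Nwosu $1,153,800. Sum = $6,361,950.
Difference $6,362,000 − $6,361,950 = +$50 applied to Nwosu: Nwosu becomes $1,153,850.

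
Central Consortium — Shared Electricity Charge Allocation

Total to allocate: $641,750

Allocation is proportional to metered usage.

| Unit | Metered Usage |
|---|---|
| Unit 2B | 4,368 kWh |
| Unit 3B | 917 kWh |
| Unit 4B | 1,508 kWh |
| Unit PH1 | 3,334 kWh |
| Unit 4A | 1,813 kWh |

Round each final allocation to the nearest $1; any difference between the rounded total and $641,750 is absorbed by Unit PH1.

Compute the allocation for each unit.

Unit 2B: $234,771; Unit 3B: $49,287; Unit 4B: $81,052; Unit PH1: $179,195; Unit 4A: $97,445

Metered usage total: 11,940.
Pro-rata amounts: Unit 2B 4,368/11,940 × $641,750 = 234,770.85; Unit 3B 917/11,940 × $641,750 = 49,286.83; Unit 4B 1,508/11,940 × $641,750 = 81,051.84; Unit PH1 3,334/11,940 × $641,750 = 179,195.52; Unit 4A 1,813/11,940 × $641,750 = 97,444.95.
At nearest $1: Unit 2B $234,771; Unit 3B $49,287; Unit 4B $81,052; Unit PH1 $179,196; Unit 4A $97,445. Sum = $641,751.
Difference $641,750 − $641,751 = −$1 applied to Unit PH1: Unit PH1 becomes $179,195.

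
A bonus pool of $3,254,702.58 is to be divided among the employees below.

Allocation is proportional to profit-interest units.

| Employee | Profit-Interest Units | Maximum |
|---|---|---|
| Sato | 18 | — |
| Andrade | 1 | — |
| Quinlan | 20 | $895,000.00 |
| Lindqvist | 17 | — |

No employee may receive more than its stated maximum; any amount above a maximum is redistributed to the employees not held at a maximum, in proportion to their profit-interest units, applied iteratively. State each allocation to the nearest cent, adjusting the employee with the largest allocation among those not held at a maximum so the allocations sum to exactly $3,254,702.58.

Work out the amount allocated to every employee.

Sato: $1,179,851.29 | Andrade: $65,547.29 | Quinlan: $895,000.00 | Lindqvist: $1,114,304.00

Sum of profit-interest units: 56.
Pro-rata shares before constraints: Sato 1,046,154.4007; Andrade 58,119.6889; Quinlan 1,162,393.7786; Lindqvist 988,034.7118.
Held at cap: Quinlan ($895,000.00); balance $2,359,702.58 reallocated over remaining profit-interest units 36.
Remaining shares: Sato 1,179,851.2900 → $1,179,851.29; Andrade 65,547.2939 → $65,547.29; Lindqvist 1,114,303.9961 → $1,114,304.00.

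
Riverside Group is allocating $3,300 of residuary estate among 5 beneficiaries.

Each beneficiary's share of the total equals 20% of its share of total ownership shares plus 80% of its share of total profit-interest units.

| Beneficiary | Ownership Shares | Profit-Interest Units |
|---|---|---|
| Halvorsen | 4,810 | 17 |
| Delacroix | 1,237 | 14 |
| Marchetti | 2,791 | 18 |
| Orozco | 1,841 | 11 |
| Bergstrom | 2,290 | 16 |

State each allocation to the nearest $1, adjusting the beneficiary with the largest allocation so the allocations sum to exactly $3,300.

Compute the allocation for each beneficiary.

Halvorsen: $836; Delacroix: $549; Marchetti: $767; Orozco: $476; Bergstrom: $672

Totals — ownership shares 12,969, profit-interest units 76.
Combined weights (20% ownership shares + 80% profit-interest units): Halvorsen 0.2531; Delacroix 0.1664; Marchetti 0.2325; Orozco 0.1442; Bergstrom 0.2037.
Raw shares: Halvorsen 835.31; Delacroix 549.27; Marchetti 767.30; Orozco 475.79; Bergstrom 672.33.
At nearest $1: Halvorsen $835; Delacroix $549; Marchetti $767; Orozco $476; Bergstrom $672. Sum = $3,299.
Difference $3,300 − $3,299 = +$1 applied to largest allocation (Halvorsen): Halvorsen becomes $836.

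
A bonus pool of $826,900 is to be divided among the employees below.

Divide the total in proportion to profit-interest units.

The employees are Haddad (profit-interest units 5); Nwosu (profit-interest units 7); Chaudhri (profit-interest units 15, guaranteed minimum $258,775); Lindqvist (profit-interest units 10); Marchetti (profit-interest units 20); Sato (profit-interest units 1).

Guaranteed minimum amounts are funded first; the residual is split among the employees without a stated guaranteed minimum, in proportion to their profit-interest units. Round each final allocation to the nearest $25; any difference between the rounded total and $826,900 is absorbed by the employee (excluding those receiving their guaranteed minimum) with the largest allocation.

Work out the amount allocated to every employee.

Haddad: $66,050 · Nwosu: $92,475 · Chaudhri: $258,775 · Lindqvist: $132,125 · Marchetti: $264,275 · Sato: $13,200

Minimums first: Chaudhri $258,775. Residual $568,125.
Residual split over remaining profit-interest units 43: Haddad 66,061.05 → $66,050; Nwosu 92,485.47 → $92,475; Lindqvist 132,122.09 → $132,125; Marchetti 264,244.19 → $264,250; Sato 13,212.21 → $13,200.
Rounding difference +$25 applied to Marchetti → $264,275.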